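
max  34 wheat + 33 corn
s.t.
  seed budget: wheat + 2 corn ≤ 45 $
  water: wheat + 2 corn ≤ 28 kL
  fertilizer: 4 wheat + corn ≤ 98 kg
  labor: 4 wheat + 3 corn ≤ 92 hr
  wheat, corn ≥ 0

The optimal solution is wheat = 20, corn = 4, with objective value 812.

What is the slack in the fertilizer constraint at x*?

14

fertilizer used = 4·20 + 1·4 = 84; slack = 98 − 84 = 14.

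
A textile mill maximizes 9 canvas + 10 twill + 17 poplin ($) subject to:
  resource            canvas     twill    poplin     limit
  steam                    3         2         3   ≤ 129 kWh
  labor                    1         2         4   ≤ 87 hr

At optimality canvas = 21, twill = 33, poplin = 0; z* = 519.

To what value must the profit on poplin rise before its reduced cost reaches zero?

18

Both steam and labor are binding at x*.
From A_Bᵀ y = c: 3·y_steam + 1·y_labor = 9; 2·y_steam + 2·y_labor = 10.
→ y_steam = 2 and y_labor = 3.
poplin enters the basis when its profit ≥ yᵀa₃ = 2·3 + 3·4 = 18.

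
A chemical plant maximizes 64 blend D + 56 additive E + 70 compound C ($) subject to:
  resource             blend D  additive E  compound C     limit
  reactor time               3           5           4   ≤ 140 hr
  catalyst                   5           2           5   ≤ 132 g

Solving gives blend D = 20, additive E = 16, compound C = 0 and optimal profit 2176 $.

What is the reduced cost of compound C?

-2

Both reactor time and catalyst are binding at x*.
The binding rows give the dual system: 3·y_reactor time + 5·y_catalyst = 64 and 5·y_reactor time + 2·y_catalyst = 56.
Solving: y_reactor time = 8, y_catalyst = 8.
Reduced cost of compound C: c₃ − yᵀa₃ = 70 − (8·4 + 8·5) = 70 − 72 = -2.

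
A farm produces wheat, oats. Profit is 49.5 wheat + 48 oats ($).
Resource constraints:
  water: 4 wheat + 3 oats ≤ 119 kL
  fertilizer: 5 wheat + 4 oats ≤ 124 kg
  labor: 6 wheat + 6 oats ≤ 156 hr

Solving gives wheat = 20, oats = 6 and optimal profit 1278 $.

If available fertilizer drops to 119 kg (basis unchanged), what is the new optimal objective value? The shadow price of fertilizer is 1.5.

Δb = -5, so new z* = 1278 + (1.5)·(-5) = 1278 − 7.5 = 1270.5.

1270.5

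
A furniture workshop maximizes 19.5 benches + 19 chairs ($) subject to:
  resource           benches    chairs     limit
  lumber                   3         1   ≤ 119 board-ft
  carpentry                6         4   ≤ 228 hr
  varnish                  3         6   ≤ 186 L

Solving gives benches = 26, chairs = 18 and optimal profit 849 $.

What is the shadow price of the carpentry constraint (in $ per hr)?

2.5

At the optimum: lumber uses 96 of 119 (slack = 23); carpentry uses 228 of 228 (binding); varnish uses 186 of 186 (binding).
Slack constraints have shadow price 0 (complementary slackness).
The binding rows give the dual system: 6·y_carpentry + 3·y_varnish = 19.5 and 4·y_carpentry + 6·y_varnish = 19.
Solving: y_carpentry = 2.5, y_varnish = 1.5.
Shadow price of carpentry = 2.5.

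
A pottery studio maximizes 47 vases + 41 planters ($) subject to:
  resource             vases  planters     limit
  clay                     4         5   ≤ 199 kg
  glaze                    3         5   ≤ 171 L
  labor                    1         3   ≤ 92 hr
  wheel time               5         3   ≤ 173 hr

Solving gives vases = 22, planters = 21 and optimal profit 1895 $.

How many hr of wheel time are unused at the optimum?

0

wheel time used = 5·22 + 3·21 = 173; slack = 173 − 173 = 0.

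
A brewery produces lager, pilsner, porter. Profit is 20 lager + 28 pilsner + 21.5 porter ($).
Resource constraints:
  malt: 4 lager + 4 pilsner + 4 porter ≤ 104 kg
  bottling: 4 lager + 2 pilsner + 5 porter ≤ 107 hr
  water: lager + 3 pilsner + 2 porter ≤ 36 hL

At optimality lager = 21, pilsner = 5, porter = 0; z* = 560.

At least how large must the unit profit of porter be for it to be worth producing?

Check each constraint at x*: malt 104/104 (tight); bottling 94/107 (slack 13); water 36/36 (tight).
By complementary slackness, y = 0 for the non-binding constraint.
The binding rows give the dual system: 4·y_malt + 1·y_water = 20 and 4·y_malt + 3·y_water = 28.
→ y_malt = 4 and y_water = 4.
porter enters the basis when its profit ≥ yᵀa₃ = 4·4 + 4·2 = 24.

24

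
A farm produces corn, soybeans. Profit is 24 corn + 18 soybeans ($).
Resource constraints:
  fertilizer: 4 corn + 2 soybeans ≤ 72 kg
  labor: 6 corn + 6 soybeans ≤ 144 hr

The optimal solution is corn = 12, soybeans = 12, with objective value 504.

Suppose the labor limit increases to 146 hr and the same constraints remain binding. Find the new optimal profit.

508

Check each constraint at x*: fertilizer 72/72 (tight); labor 144/144 (tight).
The binding rows give the dual system: 4·y_fertilizer + 6·y_labor = 24 and 2·y_fertilizer + 6·y_labor = 18.
Solving: y_fertilizer = 3, y_labor = 2.
Δz = y_labor·Δb = 2 × (2) = 4, so new z* = 504 + 4 = 508.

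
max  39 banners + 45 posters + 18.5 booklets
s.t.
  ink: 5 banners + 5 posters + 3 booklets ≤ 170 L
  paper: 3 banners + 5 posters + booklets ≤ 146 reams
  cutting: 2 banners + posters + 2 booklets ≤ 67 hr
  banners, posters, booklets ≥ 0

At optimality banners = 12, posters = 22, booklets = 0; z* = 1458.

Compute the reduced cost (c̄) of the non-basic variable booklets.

-2.5

Binding: ink and paper. Non-binding: cutting (21 unused).
Slack constraints have shadow price 0 (complementary slackness).
Dual feasibility on the basic columns requires 5·y_ink + 3·y_paper = 39, 5·y_ink + 5·y_paper = 45.
Solving: y_ink = 6, y_paper = 3.
Reduced cost of booklets: c₃ − yᵀa₃ = 18.5 − (6·3 + 3·1) = 18.5 − 21 = -2.5.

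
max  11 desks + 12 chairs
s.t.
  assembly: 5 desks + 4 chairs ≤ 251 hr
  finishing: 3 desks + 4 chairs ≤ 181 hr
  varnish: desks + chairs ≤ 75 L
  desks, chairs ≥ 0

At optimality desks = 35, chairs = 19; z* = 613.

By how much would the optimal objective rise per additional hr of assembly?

At the optimum: assembly uses 251 of 251 (binding); finishing uses 181 of 181 (binding); varnish uses 54 of 75 (slack = 21).
Since varnish is not tight, its dual is 0.
The binding rows give the dual system: 5·y_assembly + 3·y_finishing = 11 and 4·y_assembly + 4·y_finishing = 12.
Solving: y_assembly = 1, y_finishing = 2.
Shadow price of assembly = 1.

1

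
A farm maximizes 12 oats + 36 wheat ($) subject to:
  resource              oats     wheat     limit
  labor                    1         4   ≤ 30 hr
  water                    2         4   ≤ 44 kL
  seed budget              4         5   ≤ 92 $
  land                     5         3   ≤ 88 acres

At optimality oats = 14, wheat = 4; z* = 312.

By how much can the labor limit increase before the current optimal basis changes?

14

Binding constraints: labor, water. The basis is B = [[1,4],[2,4]] with det -4.
Per unit increase in labor, x* moves by d = (-1, 0.5).
The basis stays optimal until oats reaches 0; allowable increase = 14 hr.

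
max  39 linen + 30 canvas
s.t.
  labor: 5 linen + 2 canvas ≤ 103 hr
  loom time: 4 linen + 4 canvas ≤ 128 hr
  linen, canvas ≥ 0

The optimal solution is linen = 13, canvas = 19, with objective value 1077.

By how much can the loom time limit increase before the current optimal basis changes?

Binding constraints: labor, loom time. The basis is B = [[5,2],[4,4]] with det 12.
Per unit increase in loom time, x* moves by d = (-0.1667, 0.4167).
The basis stays optimal until linen reaches 0; allowable increase = 78 hr.

78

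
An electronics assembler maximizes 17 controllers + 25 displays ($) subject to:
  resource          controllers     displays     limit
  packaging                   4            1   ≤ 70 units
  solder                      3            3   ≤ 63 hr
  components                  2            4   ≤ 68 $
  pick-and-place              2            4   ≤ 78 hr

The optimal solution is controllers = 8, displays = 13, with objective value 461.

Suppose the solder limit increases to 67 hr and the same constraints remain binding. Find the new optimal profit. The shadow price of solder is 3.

473

Δb = 4, so new z* = 461 + (3)·(4) = 461 + 12 = 473.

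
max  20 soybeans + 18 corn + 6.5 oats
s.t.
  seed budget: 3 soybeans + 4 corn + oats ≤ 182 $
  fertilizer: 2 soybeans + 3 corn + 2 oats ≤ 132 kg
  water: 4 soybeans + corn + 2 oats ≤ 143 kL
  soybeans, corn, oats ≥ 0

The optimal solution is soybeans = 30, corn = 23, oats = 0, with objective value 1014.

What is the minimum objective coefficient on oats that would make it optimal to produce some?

Check each constraint at x*: seed budget 182/182 (tight); fertilizer 129/132 (slack 3); water 143/143 (tight).
Slack constraints have shadow price 0 (complementary slackness).
Dual feasibility on the basic columns requires 3·y_seed budget + 4·y_water = 20, 4·y_seed budget + 1·y_water = 18.
This yields shadow prices y_seed budget = 4, y_water = 2.
oats enters the basis when its profit ≥ yᵀa₃ = 4·1 + 2·2 = 8.

8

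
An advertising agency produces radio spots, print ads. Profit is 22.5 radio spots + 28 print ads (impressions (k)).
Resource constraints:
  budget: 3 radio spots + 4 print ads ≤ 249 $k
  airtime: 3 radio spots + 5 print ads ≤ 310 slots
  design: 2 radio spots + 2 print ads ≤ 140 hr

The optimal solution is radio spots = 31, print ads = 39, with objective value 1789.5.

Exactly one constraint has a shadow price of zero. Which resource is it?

airtime

budget: 249/249 (binding)
airtime: 288/310 (slack 22)
design: 140/140 (binding)
By complementary slackness, a constraint with positive slack has shadow price 0 → airtime.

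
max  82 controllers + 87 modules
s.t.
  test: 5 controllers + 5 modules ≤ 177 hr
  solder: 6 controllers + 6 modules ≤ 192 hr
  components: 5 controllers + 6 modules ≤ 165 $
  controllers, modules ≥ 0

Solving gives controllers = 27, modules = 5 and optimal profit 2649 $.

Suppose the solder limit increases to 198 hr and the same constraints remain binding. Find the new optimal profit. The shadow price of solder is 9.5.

2706

Δb = 6, so new z* = 2649 + (9.5)·(6) = 2649 + 57 = 2706.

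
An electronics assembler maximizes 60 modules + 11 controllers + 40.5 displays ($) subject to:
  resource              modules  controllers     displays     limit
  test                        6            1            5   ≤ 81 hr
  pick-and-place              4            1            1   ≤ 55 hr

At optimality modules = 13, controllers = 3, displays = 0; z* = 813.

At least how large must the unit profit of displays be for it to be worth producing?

Both test and pick-and-place are binding at x*.
The binding rows give the dual system: 6·y_test + 4·y_pick-and-place = 60 and 1·y_test + 1·y_pick-and-place = 11.
Solving: y_test = 8, y_pick-and-place = 3.
displays enters the basis when its profit ≥ yᵀa₃ = 8·5 + 3·1 = 43.

43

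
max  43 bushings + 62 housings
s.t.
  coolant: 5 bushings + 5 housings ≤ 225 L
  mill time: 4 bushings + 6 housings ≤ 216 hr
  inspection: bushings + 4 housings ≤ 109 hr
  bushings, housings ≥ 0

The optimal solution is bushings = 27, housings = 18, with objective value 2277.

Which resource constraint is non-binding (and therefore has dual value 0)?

coolant: 225/225 (binding)
mill time: 216/216 (binding)
inspection: 99/109 (slack 10)
By complementary slackness, a constraint with positive slack has shadow price 0 → inspection.

inspection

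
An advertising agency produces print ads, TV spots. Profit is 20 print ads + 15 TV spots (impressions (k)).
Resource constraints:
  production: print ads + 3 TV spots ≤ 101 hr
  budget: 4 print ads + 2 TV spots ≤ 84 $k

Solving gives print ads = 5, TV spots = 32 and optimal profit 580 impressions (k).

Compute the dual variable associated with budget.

4.5

At the optimum: production uses 101 of 101 (binding); budget uses 84 of 84 (binding).
Dual feasibility on the basic columns requires 1·y_production + 4·y_budget = 20, 3·y_production + 2·y_budget = 15.
Solving: y_production = 2, y_budget = 4.5.
Shadow price of budget = 4.5.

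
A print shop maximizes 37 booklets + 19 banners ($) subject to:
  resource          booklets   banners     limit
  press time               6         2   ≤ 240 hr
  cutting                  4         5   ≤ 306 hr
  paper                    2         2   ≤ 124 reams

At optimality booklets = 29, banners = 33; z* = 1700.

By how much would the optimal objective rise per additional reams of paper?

At the optimum: press time uses 240 of 240 (binding); cutting uses 281 of 306 (slack = 25); paper uses 124 of 124 (binding).
Since cutting is not tight, its dual is 0.
From A_Bᵀ y = c: 6·y_press time + 2·y_paper = 37; 2·y_press time + 2·y_paper = 19.
This yields shadow prices y_press time = 4.5, y_paper = 5.
Shadow price of paper = 5.

5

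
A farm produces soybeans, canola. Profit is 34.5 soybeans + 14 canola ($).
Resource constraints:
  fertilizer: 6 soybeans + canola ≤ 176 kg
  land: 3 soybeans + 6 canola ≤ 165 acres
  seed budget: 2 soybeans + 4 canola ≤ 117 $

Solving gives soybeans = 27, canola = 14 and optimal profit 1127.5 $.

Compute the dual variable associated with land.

1.5

Binding: fertilizer and land. Non-binding: seed budget (7 unused).
Since seed budget is not tight, its dual is 0.
From A_Bᵀ y = c: 6·y_fertilizer + 3·y_land = 34.5; 1·y_fertilizer + 6·y_land = 14.
This yields shadow prices y_fertilizer = 5, y_land = 1.5.
Shadow price of land = 1.5.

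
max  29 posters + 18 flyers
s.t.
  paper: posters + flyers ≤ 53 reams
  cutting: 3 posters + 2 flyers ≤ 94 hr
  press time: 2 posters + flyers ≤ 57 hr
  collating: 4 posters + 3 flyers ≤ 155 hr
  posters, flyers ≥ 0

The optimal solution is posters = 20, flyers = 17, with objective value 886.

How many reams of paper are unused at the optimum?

paper used = 1·20 + 1·17 = 37; slack = 53 − 37 = 16.

16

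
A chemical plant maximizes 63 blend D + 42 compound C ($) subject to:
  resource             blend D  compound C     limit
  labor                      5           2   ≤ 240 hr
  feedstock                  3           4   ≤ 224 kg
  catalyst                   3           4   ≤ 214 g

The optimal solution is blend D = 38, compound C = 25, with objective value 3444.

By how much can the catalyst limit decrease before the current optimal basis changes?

70

Binding constraints: labor, catalyst. The basis is B = [[5,2],[3,4]] with det 14.
Per unit decrease in catalyst, x* moves by d = (0.1429, -0.3571).
The basis stays optimal until compound C reaches 0; allowable decrease = 70 g.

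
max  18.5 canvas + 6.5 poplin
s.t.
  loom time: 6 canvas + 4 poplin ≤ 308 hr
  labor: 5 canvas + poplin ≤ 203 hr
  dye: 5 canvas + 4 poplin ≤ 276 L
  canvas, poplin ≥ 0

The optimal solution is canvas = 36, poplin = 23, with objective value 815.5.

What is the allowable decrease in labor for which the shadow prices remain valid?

Binding constraints: loom time, labor. The basis is B = [[6,4],[5,1]] with det -14.
Per unit decrease in labor, x* moves by d = (-0.2857, 0.4286).
The basis stays optimal until dye becomes binding; allowable decrease = 14 hr.

14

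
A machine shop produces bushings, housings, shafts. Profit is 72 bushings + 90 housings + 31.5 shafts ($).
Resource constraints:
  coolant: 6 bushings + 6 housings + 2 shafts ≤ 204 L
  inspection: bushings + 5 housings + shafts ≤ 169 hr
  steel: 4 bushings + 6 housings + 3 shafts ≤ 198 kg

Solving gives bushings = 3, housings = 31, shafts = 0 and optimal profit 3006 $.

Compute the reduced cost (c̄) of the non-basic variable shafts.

-7.5

Check each constraint at x*: coolant 204/204 (tight); inspection 158/169 (slack 11); steel 198/198 (tight).
By complementary slackness, y = 0 for the non-binding constraint.
From A_Bᵀ y = c: 6·y_coolant + 4·y_steel = 72; 6·y_coolant + 6·y_steel = 90.
→ y_coolant = 6 and y_steel = 9.
Reduced cost of shafts: c₃ − yᵀa₃ = 31.5 − (6·2 + 9·3) = 31.5 − 39 = -7.5.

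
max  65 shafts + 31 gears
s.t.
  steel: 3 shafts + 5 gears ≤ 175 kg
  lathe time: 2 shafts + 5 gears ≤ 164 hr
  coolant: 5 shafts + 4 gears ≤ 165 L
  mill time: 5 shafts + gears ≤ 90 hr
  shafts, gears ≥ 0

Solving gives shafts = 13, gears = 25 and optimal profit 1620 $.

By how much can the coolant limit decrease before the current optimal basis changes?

Binding constraints: coolant, mill time. The basis is B = [[5,4],[5,1]] with det -15.
Per unit decrease in coolant, x* moves by d = (0.0667, -0.3333).
The basis stays optimal until gears reaches 0; allowable decrease = 75 L.

75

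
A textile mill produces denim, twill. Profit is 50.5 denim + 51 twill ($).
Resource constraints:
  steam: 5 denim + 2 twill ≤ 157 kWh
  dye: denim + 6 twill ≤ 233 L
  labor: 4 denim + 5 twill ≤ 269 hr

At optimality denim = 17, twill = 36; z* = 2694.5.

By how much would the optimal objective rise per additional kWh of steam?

Check each constraint at x*: steam 157/157 (tight); dye 233/233 (tight); labor 248/269 (slack 21).
By complementary slackness, y = 0 for the non-binding constraint.
From A_Bᵀ y = c: 5·y_steam + 1·y_dye = 50.5; 2·y_steam + 6·y_dye = 51.
Solving: y_steam = 9, y_dye = 5.5.
Shadow price of steam = 9.

9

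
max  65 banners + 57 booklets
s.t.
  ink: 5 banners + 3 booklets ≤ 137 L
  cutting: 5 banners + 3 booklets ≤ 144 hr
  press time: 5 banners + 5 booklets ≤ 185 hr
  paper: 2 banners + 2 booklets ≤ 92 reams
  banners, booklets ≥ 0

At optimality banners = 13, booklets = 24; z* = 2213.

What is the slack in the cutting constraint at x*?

cutting used = 5·13 + 3·24 = 137; slack = 144 − 137 = 7.

7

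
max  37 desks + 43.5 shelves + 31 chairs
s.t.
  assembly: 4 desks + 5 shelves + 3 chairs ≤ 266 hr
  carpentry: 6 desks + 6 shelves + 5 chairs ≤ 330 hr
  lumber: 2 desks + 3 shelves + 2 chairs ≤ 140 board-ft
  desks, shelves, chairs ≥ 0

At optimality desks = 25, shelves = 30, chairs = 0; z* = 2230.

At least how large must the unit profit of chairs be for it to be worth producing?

33

Check each constraint at x*: assembly 250/266 (slack 16); carpentry 330/330 (tight); lumber 140/140 (tight).
Since assembly is not tight, its dual is 0.
From A_Bᵀ y = c: 6·y_carpentry + 2·y_lumber = 37; 6·y_carpentry + 3·y_lumber = 43.5.
Solving: y_carpentry = 4, y_lumber = 6.5.
chairs enters the basis when its profit ≥ yᵀa₃ = 4·5 + 6.5·2 = 33.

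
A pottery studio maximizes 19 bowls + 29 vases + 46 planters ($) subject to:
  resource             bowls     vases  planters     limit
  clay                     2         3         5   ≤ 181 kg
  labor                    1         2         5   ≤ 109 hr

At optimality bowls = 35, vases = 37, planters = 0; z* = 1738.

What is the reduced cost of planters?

Check each constraint at x*: clay 181/181 (tight); labor 109/109 (tight).
Dual feasibility on the basic columns requires 2·y_clay + 1·y_labor = 19, 3·y_clay + 2·y_labor = 29.
→ y_clay = 9 and y_labor = 1.
Reduced cost of planters: c₃ − yᵀa₃ = 46 − (9·5 + 1·5) = 46 − 50 = -4.

-4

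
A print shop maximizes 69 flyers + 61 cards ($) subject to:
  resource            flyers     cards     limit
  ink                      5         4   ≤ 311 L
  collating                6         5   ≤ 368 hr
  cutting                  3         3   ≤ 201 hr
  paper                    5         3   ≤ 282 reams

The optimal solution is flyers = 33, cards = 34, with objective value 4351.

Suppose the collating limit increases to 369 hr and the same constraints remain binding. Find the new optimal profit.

4359

Check each constraint at x*: ink 301/311 (slack 10); collating 368/368 (tight); cutting 201/201 (tight); paper 267/282 (slack 15).
By complementary slackness, y = 0 for the non-binding constraints.
The binding rows give the dual system: 6·y_collating + 3·y_cutting = 69 and 5·y_collating + 3·y_cutting = 61.
This yields shadow prices y_collating = 8, y_cutting = 7.
Δz = y_collating·Δb = 8 × (1) = 8, so new z* = 4351 + 8 = 4359.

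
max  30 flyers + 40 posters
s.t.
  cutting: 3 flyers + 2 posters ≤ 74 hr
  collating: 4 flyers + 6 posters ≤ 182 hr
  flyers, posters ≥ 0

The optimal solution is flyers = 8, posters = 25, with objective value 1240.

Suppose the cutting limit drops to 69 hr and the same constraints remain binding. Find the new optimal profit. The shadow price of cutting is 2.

1230

Δb = -5, so new z* = 1240 + (2)·(-5) = 1240 − 10 = 1230.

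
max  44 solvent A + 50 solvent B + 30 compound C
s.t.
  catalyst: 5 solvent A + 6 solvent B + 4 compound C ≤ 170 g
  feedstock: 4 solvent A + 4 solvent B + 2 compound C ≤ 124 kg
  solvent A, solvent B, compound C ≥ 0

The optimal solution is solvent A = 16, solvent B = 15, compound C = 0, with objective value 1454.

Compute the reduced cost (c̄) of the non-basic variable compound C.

Both catalyst and feedstock are binding at x*.
From A_Bᵀ y = c: 5·y_catalyst + 4·y_feedstock = 44; 6·y_catalyst + 4·y_feedstock = 50.
→ y_catalyst = 6 and y_feedstock = 3.5.
Reduced cost of compound C: c₃ − yᵀa₃ = 30 − (6·4 + 3.5·2) = 30 − 31 = -1.

-1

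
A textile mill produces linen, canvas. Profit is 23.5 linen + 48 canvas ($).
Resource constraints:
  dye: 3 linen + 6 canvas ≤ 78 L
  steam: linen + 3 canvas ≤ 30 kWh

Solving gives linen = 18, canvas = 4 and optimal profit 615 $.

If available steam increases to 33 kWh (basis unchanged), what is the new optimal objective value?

618

At the optimum: dye uses 78 of 78 (binding); steam uses 30 of 30 (binding).
From A_Bᵀ y = c: 3·y_dye + 1·y_steam = 23.5; 6·y_dye + 3·y_steam = 48.
Solving: y_dye = 7.5, y_steam = 1.
Δz = y_steam·Δb = 1 × (3) = 3, so new z* = 615 + 3 = 618.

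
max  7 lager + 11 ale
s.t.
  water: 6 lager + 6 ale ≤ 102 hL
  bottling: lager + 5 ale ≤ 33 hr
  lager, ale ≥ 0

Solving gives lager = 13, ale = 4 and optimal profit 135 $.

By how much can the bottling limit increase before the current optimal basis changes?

52

Binding constraints: water, bottling. The basis is B = [[6,6],[1,5]] with det 24.
Per unit increase in bottling, x* moves by d = (-0.25, 0.25).
The basis stays optimal until lager reaches 0; allowable increase = 52 hr.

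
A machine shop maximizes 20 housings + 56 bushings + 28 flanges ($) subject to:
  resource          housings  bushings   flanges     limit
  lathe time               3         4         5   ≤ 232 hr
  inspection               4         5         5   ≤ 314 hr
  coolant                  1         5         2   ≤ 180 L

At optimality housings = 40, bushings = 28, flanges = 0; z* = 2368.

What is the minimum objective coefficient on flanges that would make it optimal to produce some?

At the optimum: lathe time uses 232 of 232 (binding); inspection uses 300 of 314 (slack = 14); coolant uses 180 of 180 (binding).
Since inspection is not tight, its dual is 0.
Dual feasibility on the basic columns requires 3·y_lathe time + 1·y_coolant = 20, 4·y_lathe time + 5·y_coolant = 56.
→ y_lathe time = 4 and y_coolant = 8.
flanges enters the basis when its profit ≥ yᵀa₃ = 4·5 + 8·2 = 36.

36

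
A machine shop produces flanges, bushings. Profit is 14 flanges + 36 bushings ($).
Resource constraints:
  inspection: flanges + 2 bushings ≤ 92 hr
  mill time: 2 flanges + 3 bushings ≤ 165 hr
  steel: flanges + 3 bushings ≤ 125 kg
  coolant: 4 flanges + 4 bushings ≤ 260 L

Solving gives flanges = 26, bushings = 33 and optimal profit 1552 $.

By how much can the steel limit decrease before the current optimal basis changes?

Binding constraints: inspection, steel. The basis is B = [[1,2],[1,3]] with det 1.
Per unit decrease in steel, x* moves by d = (2, -1).
The basis stays optimal until coolant becomes binding; allowable decrease = 6 kg.

6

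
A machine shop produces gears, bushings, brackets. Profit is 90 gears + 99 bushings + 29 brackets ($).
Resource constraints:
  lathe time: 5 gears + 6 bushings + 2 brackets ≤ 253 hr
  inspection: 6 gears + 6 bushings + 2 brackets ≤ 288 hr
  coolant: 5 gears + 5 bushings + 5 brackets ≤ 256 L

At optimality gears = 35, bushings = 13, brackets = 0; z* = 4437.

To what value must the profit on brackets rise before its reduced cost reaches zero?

Binding: lathe time and inspection. Non-binding: coolant (16 unused).
Slack constraints have shadow price 0 (complementary slackness).
The binding rows give the dual system: 5·y_lathe time + 6·y_inspection = 90 and 6·y_lathe time + 6·y_inspection = 99.
Solving: y_lathe time = 9, y_inspection = 7.5.
brackets enters the basis when its profit ≥ yᵀa₃ = 9·2 + 7.5·2 = 33.

33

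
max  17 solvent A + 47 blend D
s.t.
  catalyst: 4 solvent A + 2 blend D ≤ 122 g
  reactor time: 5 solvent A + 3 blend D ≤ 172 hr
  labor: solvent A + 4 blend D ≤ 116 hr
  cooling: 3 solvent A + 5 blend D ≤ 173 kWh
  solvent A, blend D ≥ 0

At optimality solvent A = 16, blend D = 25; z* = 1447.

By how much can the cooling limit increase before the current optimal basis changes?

4

Binding constraints: labor, cooling. The basis is B = [[1,4],[3,5]] with det -7.
Per unit increase in cooling, x* moves by d = (0.5714, -0.1429).
The basis stays optimal until catalyst becomes binding; allowable increase = 4 kWh.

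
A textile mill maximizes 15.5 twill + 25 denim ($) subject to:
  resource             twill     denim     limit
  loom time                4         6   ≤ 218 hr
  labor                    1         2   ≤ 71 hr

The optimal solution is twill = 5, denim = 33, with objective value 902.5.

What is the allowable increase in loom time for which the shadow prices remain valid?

Binding constraints: loom time, labor. The basis is B = [[4,6],[1,2]] with det 2.
Per unit increase in loom time, x* moves by d = (1, -0.5).
The basis stays optimal until denim reaches 0; allowable increase = 66 hr.

66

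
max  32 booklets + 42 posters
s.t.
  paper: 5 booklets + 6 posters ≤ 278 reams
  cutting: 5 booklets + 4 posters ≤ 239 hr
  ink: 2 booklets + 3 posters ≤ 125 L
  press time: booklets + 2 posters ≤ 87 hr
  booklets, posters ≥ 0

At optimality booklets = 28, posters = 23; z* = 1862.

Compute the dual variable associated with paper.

4

Binding: paper and ink. Non-binding: cutting (7 unused), press time (13 unused).
Since cutting, press time are not tight, their duals are 0.
Dual feasibility on the basic columns requires 5·y_paper + 2·y_ink = 32, 6·y_paper + 3·y_ink = 42.
Solving: y_paper = 4, y_ink = 6.
Shadow price of paper = 4.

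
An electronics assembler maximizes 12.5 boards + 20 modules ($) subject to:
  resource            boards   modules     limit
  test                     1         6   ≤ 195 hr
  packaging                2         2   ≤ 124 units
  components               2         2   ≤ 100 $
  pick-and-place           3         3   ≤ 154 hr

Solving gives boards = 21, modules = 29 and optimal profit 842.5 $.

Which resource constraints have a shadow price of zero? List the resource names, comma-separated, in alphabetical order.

packaging, pick-and-place

test: 195/195 (binding)
packaging: 100/124 (slack 24)
components: 100/100 (binding)
pick-and-place: 150/154 (slack 4)
By complementary slackness, a constraint with positive slack has shadow price 0 → packaging, pick-and-place.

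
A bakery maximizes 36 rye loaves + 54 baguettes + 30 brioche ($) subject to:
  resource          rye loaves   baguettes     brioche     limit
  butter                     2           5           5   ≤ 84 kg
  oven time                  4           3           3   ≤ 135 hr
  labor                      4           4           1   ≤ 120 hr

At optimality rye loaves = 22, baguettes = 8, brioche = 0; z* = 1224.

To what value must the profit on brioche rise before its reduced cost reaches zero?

At the optimum: butter uses 84 of 84 (binding); oven time uses 112 of 135 (slack = 23); labor uses 120 of 120 (binding).
By complementary slackness, y = 0 for the non-binding constraint.
Dual feasibility on the basic columns requires 2·y_butter + 4·y_labor = 36, 5·y_butter + 4·y_labor = 54.
Solving: y_butter = 6, y_labor = 6.
brioche enters the basis when its profit ≥ yᵀa₃ = 6·5 + 6·1 = 36.

36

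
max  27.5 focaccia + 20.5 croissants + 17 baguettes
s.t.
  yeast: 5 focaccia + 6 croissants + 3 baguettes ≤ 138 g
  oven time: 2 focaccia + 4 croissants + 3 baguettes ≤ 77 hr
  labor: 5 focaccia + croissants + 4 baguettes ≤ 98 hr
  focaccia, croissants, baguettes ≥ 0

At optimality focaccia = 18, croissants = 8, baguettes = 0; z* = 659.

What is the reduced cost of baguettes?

-2

Binding: yeast and labor. Non-binding: oven time (9 unused).
By complementary slackness, y = 0 for the non-binding constraint.
From A_Bᵀ y = c: 5·y_yeast + 5·y_labor = 27.5; 6·y_yeast + 1·y_labor = 20.5.
Solving: y_yeast = 3, y_labor = 2.5.
Reduced cost of baguettes: c₃ − yᵀa₃ = 17 − (3·3 + 2.5·4) = 17 − 19 = -2.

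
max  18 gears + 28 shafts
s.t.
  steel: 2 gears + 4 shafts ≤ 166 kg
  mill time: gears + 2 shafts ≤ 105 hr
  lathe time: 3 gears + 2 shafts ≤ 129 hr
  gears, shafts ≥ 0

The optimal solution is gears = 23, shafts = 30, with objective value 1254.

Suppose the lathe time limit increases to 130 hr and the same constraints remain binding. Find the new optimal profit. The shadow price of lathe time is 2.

Δb = 1, so new z* = 1254 + (2)·(1) = 1254 + 2 = 1256.

1256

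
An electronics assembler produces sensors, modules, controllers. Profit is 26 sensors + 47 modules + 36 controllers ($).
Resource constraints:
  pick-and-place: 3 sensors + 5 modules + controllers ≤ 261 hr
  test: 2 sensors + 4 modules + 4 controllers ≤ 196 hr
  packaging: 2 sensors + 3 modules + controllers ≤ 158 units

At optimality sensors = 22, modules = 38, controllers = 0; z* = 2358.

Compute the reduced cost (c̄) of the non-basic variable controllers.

-1

Check each constraint at x*: pick-and-place 256/261 (slack 5); test 196/196 (tight); packaging 158/158 (tight).
Slack constraints have shadow price 0 (complementary slackness).
From A_Bᵀ y = c: 2·y_test + 2·y_packaging = 26; 4·y_test + 3·y_packaging = 47.
This yields shadow prices y_test = 8, y_packaging = 5.
Reduced cost of controllers: c₃ − yᵀa₃ = 36 − (8·4 + 5·1) = 36 − 37 = -1.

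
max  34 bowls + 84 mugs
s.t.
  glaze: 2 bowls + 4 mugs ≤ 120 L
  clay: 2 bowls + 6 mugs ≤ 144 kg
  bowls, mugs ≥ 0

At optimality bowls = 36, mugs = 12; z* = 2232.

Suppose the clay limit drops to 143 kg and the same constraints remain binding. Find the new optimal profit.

2224

Check each constraint at x*: glaze 120/120 (tight); clay 144/144 (tight).
The binding rows give the dual system: 2·y_glaze + 2·y_clay = 34 and 4·y_glaze + 6·y_clay = 84.
Solving: y_glaze = 9, y_clay = 8.
Δz = y_clay·Δb = 8 × (-1) = -8, so new z* = 2232 − 8 = 2224.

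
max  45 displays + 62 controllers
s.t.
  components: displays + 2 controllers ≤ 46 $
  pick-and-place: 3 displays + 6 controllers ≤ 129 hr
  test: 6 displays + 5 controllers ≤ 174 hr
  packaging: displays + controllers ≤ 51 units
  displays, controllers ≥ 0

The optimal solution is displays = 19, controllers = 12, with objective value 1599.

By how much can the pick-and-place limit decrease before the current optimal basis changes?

Binding constraints: pick-and-place, test. The basis is B = [[3,6],[6,5]] with det -21.
Per unit decrease in pick-and-place, x* moves by d = (0.2381, -0.2857).
The basis stays optimal until controllers reaches 0; allowable decrease = 42 hr.

42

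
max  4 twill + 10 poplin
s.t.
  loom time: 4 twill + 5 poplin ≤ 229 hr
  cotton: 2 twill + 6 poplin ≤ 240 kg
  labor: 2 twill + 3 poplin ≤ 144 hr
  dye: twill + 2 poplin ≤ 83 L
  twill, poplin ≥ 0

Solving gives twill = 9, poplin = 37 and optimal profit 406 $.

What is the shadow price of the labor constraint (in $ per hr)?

Check each constraint at x*: loom time 221/229 (slack 8); cotton 240/240 (tight); labor 129/144 (slack 15); dye 83/83 (tight).
Since loom time, labor are not tight, their duals are 0.
Dual feasibility on the basic columns requires 2·y_cotton + 1·y_dye = 4, 6·y_cotton + 2·y_dye = 10.
Solving: y_cotton = 1, y_dye = 2.
Shadow price of labor = 0.

0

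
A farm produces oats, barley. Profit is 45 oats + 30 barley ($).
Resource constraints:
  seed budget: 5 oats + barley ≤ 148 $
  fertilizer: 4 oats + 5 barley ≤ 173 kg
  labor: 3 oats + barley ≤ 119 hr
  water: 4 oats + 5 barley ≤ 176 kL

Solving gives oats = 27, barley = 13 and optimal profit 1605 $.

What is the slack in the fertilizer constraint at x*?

0

fertilizer used = 4·27 + 5·13 = 173; slack = 173 − 173 = 0.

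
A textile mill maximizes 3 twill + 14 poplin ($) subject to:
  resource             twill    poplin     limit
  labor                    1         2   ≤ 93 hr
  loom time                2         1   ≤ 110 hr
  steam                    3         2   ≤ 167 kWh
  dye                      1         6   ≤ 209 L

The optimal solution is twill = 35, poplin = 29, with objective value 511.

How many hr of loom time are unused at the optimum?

11

loom time used = 2·35 + 1·29 = 99; slack = 110 − 99 = 11.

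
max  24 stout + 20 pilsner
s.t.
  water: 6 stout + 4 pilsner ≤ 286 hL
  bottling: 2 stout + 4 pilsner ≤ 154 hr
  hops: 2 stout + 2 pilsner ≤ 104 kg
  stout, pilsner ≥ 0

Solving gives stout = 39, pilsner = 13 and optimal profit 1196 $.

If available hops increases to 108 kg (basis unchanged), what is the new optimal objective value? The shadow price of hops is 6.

Δb = 4, so new z* = 1196 + (6)·(4) = 1196 + 24 = 1220.

1220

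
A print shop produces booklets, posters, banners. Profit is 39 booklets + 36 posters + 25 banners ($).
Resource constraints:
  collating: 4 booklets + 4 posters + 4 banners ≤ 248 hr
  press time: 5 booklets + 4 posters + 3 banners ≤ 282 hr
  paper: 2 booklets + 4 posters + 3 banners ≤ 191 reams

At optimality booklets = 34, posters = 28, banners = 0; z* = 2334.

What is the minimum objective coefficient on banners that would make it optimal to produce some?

33

At the optimum: collating uses 248 of 248 (binding); press time uses 282 of 282 (binding); paper uses 180 of 191 (slack = 11).
By complementary slackness, y = 0 for the non-binding constraint.
Dual feasibility on the basic columns requires 4·y_collating + 5·y_press time = 39, 4·y_collating + 4·y_press time = 36.
Solving: y_collating = 6, y_press time = 3.
banners enters the basis when its profit ≥ yᵀa₃ = 6·4 + 3·3 = 33.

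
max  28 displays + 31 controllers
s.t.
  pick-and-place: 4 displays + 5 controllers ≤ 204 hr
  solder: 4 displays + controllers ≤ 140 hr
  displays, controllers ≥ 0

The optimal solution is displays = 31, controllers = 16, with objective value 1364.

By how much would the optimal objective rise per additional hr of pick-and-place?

6

Check each constraint at x*: pick-and-place 204/204 (tight); solder 140/140 (tight).
The binding rows give the dual system: 4·y_pick-and-place + 4·y_solder = 28 and 5·y_pick-and-place + 1·y_solder = 31.
Solving: y_pick-and-place = 6, y_solder = 1.
Shadow price of pick-and-place = 6.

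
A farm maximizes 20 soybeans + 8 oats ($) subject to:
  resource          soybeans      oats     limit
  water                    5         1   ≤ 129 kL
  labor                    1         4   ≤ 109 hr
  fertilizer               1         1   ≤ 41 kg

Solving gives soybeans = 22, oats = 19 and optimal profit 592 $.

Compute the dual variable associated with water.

3

Binding: water and fertilizer. Non-binding: labor (11 unused).
Since labor is not tight, its dual is 0.
From A_Bᵀ y = c: 5·y_water + 1·y_fertilizer = 20; 1·y_water + 1·y_fertilizer = 8.
→ y_water = 3 and y_fertilizer = 5.
Shadow price of water = 3.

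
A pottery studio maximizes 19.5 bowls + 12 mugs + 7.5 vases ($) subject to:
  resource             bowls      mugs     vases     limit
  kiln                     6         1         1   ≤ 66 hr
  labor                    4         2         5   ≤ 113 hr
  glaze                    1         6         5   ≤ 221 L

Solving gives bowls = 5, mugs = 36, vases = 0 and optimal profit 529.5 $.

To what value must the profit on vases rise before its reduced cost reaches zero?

Check each constraint at x*: kiln 66/66 (tight); labor 92/113 (slack 21); glaze 221/221 (tight).
Since labor is not tight, its dual is 0.
From A_Bᵀ y = c: 6·y_kiln + 1·y_glaze = 19.5; 1·y_kiln + 6·y_glaze = 12.
Solving: y_kiln = 3, y_glaze = 1.5.
vases enters the basis when its profit ≥ yᵀa₃ = 3·1 + 1.5·5 = 10.5.

10.5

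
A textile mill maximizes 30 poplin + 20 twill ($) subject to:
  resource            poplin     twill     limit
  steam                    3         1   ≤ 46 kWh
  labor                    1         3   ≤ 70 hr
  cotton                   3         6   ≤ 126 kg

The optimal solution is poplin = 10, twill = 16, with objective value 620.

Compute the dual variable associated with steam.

8

Binding: steam and cotton. Non-binding: labor (12 unused).
By complementary slackness, y = 0 for the non-binding constraint.
Dual feasibility on the basic columns requires 3·y_steam + 3·y_cotton = 30, 1·y_steam + 6·y_cotton = 20.
→ y_steam = 8 and y_cotton = 2.
Shadow price of steam = 8.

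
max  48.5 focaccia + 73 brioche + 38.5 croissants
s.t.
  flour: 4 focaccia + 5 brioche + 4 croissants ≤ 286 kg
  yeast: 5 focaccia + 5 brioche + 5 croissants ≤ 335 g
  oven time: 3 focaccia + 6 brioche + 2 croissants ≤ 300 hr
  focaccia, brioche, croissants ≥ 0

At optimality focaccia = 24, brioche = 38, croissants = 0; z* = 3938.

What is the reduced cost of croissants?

-4.5

Check each constraint at x*: flour 286/286 (tight); yeast 310/335 (slack 25); oven time 300/300 (tight).
By complementary slackness, y = 0 for the non-binding constraint.
From A_Bᵀ y = c: 4·y_flour + 3·y_oven time = 48.5; 5·y_flour + 6·y_oven time = 73.
→ y_flour = 8 and y_oven time = 5.5.
Reduced cost of croissants: c₃ − yᵀa₃ = 38.5 − (8·4 + 5.5·2) = 38.5 − 43 = -4.5.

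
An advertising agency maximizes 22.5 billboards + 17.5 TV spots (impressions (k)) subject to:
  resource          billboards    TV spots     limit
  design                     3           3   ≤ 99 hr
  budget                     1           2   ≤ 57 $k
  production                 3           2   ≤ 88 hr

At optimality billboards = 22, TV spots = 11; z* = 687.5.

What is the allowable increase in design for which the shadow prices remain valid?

Binding constraints: design, production. The basis is B = [[3,3],[3,2]] with det -3.
Per unit increase in design, x* moves by d = (-0.6667, 1).
The basis stays optimal until budget becomes binding; allowable increase = 9.75 hr.

9.75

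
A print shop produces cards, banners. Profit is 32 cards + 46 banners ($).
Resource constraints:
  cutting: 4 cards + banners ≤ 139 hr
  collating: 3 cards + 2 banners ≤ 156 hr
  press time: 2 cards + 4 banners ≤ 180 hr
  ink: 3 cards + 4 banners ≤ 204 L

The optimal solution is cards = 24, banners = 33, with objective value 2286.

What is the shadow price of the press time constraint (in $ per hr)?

At the optimum: cutting uses 129 of 139 (slack = 10); collating uses 138 of 156 (slack = 18); press time uses 180 of 180 (binding); ink uses 204 of 204 (binding).
Slack constraints have shadow price 0 (complementary slackness).
The binding rows give the dual system: 2·y_press time + 3·y_ink = 32 and 4·y_press time + 4·y_ink = 46.
This yields shadow prices y_press time = 2.5, y_ink = 9.
Shadow price of press time = 2.5.

2.5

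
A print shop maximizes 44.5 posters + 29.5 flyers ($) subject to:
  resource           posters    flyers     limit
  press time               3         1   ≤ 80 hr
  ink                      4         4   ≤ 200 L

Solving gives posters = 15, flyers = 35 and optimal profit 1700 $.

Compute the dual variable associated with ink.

Check each constraint at x*: press time 80/80 (tight); ink 200/200 (tight).
From A_Bᵀ y = c: 3·y_press time + 4·y_ink = 44.5; 1·y_press time + 4·y_ink = 29.5.
→ y_press time = 7.5 and y_ink = 5.5.
Shadow price of ink = 5.5.

5.5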